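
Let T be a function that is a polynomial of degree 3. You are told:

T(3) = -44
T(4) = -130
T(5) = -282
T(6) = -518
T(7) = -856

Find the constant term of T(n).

First differences: -86, -152, -236, -338. Second differences: -66, -84, -102. Third differences: -18, -18.
Level-3 differences are constant, so T has degree 3.
Fitting a degree-3 polynomial gives T(n) = -3n³ + 3n² + 4n - 2.
The constant term is T(0) = -2.

-2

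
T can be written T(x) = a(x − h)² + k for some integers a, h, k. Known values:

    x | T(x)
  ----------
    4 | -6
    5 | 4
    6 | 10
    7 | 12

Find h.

7

First differences 10, 6, 2; second difference -4 = 2a, so a = -2.
Expanding, the x-coefficient is −2ah = 4h; matching it to the data gives h = 7, and then k = 12.
So T(x) = -2(x − 7)² + 12.
Hence h = 7.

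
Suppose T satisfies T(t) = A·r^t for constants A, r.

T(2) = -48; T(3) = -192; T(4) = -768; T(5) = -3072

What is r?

4

Consecutive ratio: -192/(-48) = 4, and -768/(-192) = 4, so r = 4.
Then A·4^2 = -48 gives A = -3, and T(t) = -3·4^t.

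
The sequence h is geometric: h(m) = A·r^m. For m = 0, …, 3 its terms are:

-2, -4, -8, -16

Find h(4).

-32

Consecutive ratio: -4/(-2) = 2, and -8/(-4) = 2, so r = 2.
Then A·2^0 = -2 gives A = -2, and h(m) = -2·2^m.
h(4) = -2·2^4 = -32.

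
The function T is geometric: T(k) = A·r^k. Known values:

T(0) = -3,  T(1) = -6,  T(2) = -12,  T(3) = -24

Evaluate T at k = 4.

-48

Consecutive ratio: -6/(-3) = 2, and -12/(-6) = 2, so r = 2.
Then A·2^0 = -3 gives A = -3, and T(k) = -3·2^k.
T(4) = -3·2^4 = -48.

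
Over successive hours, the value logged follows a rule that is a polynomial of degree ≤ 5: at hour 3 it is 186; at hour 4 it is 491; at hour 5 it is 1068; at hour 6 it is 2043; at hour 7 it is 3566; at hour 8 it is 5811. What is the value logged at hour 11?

18978

Write the value at m as s(m).
First differences: 305, 577, 975, 1523, 2245. Second differences: 272, 398, 548, 722. Third differences: 126, 150, 174. Fourth differences: 24, 24.
Level-4 differences are constant, so s has degree 4.
Fitting a degree-4 polynomial gives s(m) = m^4 + 3m³ + 3m² - 2m + 3.
Then s(11) = 18978.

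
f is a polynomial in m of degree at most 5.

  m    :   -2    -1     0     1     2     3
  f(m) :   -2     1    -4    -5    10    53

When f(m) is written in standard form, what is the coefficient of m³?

First differences: 3, -5, -1, 15, 43. Second differences: -8, 4, 16, 28. Third differences: 12, 12, 12.
Level-3 differences are constant, so f has degree 3.
Fitting a degree-3 polynomial gives f(m) = 2m³ + 2m² - 5m - 4.
The coefficient of m³ is 2.

2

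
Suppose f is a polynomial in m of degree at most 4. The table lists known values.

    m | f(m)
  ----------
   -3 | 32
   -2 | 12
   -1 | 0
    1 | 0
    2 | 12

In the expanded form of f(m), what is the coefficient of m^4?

0

Write f(m) = am^4 + bm³ + cm² + dm + e; the 5 given values yield a linear system in the 5 coefficients.
Solving, the top 2 coefficients vanish, and f(m) = 4m² - 4.
The coefficient of m^4 is 0.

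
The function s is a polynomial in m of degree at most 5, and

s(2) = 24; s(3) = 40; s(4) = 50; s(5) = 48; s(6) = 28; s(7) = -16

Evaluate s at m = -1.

First differences: 16, 10, -2, -20, -44. Second differences: -6, -12, -18, -24. Third differences: -6, -6, -6.
Level-3 differences are constant, so s has degree 3.
Fitting a degree-3 polynomial gives s(m) = -m³ + 6m² + 5m - 2.
Then s(-1) = 0.

0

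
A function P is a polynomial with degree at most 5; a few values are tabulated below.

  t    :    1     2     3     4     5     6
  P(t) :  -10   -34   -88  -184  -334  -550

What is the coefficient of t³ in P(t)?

Write P(t) = at^5 + bt^4 + ct³ + dt² + et + p; the 6 given values yield a linear system in the 6 coefficients.
Solving, the top 2 coefficients vanish, and P(t) = -2t³ - 3t² - t - 4.
The coefficient of t³ is -2.

-2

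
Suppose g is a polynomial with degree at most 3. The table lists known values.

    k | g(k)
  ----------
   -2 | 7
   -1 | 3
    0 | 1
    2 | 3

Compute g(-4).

Write g(k) = ak³ + bk² + ck + d; the 4 given values yield a linear system in the 4 coefficients.
Solving, the leading coefficient vanishes, and g(k) = k² - k + 1.
Then g(-4) = 21.

21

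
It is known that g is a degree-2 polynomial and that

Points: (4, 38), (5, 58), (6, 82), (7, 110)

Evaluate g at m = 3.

First differences: 20, 24, 28. Second differences: 4, 4.
Level-2 differences are constant, so g has degree 2.
Fitting a degree-2 polynomial gives g(m) = 2m² + 2m - 2.
Then g(3) = 22.

22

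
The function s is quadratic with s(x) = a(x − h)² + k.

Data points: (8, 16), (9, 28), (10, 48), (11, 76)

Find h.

7

First differences 12, 20, 28; second difference 8 = 2a, so a = 4.
Expanding, the x-coefficient is −2ah = -8h; matching it to the data gives h = 7, and then k = 12.
So s(x) = 4(x − 7)² + 12.
Hence h = 7.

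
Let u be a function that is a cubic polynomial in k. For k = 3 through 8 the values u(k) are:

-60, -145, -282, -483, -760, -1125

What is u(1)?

First differences: -85, -137, -201, -277, -365. Second differences: -52, -64, -76, -88. Third differences: -12, -12, -12.
Level-3 differences are constant, so u has degree 3.
Fitting a degree-3 polynomial gives u(k) = -2k³ - 2k² + 3k + 3.
Then u(1) = 2.

2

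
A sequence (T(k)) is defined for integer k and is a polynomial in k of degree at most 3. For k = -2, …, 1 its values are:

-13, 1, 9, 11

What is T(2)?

First differences: 14, 8, 2. Second differences: -6, -6.
Level-2 differences are constant, so T has degree 2.
Fitting a degree-2 polynomial gives T(k) = -3k² + 5k + 9.
Then T(2) = 7.

7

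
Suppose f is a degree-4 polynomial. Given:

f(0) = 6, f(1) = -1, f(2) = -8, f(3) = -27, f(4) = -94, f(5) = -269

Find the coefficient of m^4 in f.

-1

Write f(m) = am^4 + bm³ + cm² + dm + e; the 6 given values yield a linear system in the 5 coefficients.
Solving, f(m) = -m^4 + 4m³ - 5m² - 5m + 6.
The coefficient of m^4 is -1.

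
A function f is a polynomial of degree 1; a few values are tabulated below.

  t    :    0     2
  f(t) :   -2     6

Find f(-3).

-14

Write f(t) = at + b; the 2 given values yield a linear system in the 2 coefficients.
Solving, f(t) = 4t - 2.
Then f(-3) = -14.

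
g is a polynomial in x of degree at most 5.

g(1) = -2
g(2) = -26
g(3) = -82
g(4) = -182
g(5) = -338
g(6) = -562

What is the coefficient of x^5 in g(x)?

First differences: -24, -56, -100, -156, -224. Second differences: -32, -44, -56, -68. Third differences: -12, -12, -12.
Level-3 differences are constant, so g has degree 3.
Fitting a degree-3 polynomial gives g(x) = -2x³ - 4x² + 2x + 2.
The coefficient of x^5 is 0.

0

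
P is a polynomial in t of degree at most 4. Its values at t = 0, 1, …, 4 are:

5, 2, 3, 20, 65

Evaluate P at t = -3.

-82

First differences: -3, 1, 17, 45. Second differences: 4, 16, 28. Third differences: 12, 12.
Level-3 differences are constant, so P has degree 3.
Fitting a degree-3 polynomial gives P(t) = 2t³ - 4t² - t + 5.
Then P(-3) = -82.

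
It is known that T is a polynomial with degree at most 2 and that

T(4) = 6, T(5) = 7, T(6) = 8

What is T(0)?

2

Write T(t) = at² + bt + c; the 3 given values yield a linear system in the 3 coefficients.
Solving, the leading coefficient vanishes, and T(t) = t + 2.
The constant term is T(0) = 2.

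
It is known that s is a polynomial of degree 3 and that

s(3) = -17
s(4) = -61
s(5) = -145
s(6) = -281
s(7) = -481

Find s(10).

-1585

Write s(t) = at³ + bt² + ct + d; the 5 given values yield a linear system in the 4 coefficients.
Solving, s(t) = -2t³ + 4t² + 2t - 5.
Then s(10) = -1585.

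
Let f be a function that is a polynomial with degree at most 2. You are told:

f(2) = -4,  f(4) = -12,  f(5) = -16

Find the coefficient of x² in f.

0

Write f(x) = ax² + bx + c; the 3 given values yield a linear system in the 3 coefficients.
Solving, the leading coefficient vanishes, and f(x) = -4x + 4.
The coefficient of x² is 0.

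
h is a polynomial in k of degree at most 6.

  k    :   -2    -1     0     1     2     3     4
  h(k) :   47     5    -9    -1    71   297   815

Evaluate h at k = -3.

Write h(k) = ak^6 + bk^5 + ck^4 + dk³ + ek² + pk + q; the 7 given values yield a linear system in the 7 coefficients.
Solving, the top 2 coefficients vanish, and h(k) = 2k^4 + 3k³ + 9k² - 6k - 9.
Then h(-3) = 171.

171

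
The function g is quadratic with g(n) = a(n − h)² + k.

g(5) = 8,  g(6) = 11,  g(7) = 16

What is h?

4

First differences 3, 5; second difference 2 = 2a, so a = 1.
Expanding, the n-coefficient is −2ah = -2h; matching it to the data gives h = 4, and then k = 7.
So g(n) = 1(n − 4)² + 7.
Hence h = 4.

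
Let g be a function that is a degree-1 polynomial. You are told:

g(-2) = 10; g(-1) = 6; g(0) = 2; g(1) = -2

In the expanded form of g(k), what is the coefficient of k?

-4

Write g(k) = ak + b; the 4 given values yield a linear system in the 2 coefficients.
Solving, g(k) = -4k + 2.
The coefficient of k is -4.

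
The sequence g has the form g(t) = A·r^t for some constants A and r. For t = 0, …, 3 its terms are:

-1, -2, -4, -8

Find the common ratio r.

2

Consecutive ratio: -2/(-1) = 2, and -4/(-2) = 2, so r = 2.
Then A·2^0 = -1 gives A = -1, and g(t) = -1·2^t.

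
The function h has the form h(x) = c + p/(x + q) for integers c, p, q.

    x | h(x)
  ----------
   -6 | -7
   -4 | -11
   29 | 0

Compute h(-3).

-16

(h(x) − c)(x + q) = p for each data point; the three points give a linear system in c and q, then p follows.
Solving: c = -1, q = 1, p = 30, so h(x) = -1 + 30/(x + 1).
Then h(-3) = -1 + 30/(-2) = -16.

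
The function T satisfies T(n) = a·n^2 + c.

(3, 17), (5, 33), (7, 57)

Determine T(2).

From T(3) = 17 and T(5) = 33: 9a + c = 17 and 25a + c = 33.
Subtracting: 16a = 16, so a = 1; then c = 17 − 1·9 = 8.
So T(n) = 1n² + 8, and T(2) = 12.

12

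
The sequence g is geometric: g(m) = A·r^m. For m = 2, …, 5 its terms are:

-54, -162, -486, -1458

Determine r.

Consecutive ratio: -162/(-54) = 3, and -486/(-162) = 3, so r = 3.
Then A·3^2 = -54 gives A = -6, and g(m) = -6·3^m.

3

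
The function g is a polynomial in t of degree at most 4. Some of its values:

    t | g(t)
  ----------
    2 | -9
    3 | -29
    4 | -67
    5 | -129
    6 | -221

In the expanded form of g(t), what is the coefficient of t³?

-1

First differences: -20, -38, -62, -92. Second differences: -18, -24, -30. Third differences: -6, -6.
Level-3 differences are constant, so g has degree 3.
Fitting a degree-3 polynomial gives g(t) = -t³ - t + 1.
The coefficient of t³ is -1.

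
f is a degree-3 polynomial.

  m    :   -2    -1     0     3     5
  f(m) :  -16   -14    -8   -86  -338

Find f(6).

Write f(m) = am³ + bm² + cm + d; the 5 given values yield a linear system in the 4 coefficients.
Solving, f(m) = -2m³ - 4m² + 4m - 8.
Then f(6) = -560.

-560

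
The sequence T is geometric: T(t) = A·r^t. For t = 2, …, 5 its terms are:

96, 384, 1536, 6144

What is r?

4

Consecutive ratio: 384/96 = 4, and 1536/384 = 4, so r = 4.
Then A·4^2 = 96 gives A = 6, and T(t) = 6·4^t.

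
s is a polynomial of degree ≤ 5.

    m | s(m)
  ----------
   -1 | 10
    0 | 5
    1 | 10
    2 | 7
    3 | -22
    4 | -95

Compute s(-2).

43

Write s(m) = am^5 + bm^4 + cm³ + dm² + em + p; the 6 given values yield a linear system in the 6 coefficients.
Solving, the top 2 coefficients vanish, and s(m) = -3m³ + 5m² + 3m + 5.
Then s(-2) = 43.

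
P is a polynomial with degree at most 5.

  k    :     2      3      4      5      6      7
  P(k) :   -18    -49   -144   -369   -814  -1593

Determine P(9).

-4729

First differences: -31, -95, -225, -445, -779. Second differences: -64, -130, -220, -334. Third differences: -66, -90, -114. Fourth differences: -24, -24.
Level-4 differences are constant, so P has degree 4.
Fitting a degree-4 polynomial gives P(k) = -k^4 + 3k³ - 4k² - 3k - 4.
Then P(9) = -4729.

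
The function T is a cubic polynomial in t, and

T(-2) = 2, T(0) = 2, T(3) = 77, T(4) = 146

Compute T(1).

11

Write T(t) = at³ + bt² + ct + d; the 4 given values yield a linear system in the 4 coefficients.
Solving, T(t) = t³ + 4t² + 4t + 2.
Then T(1) = 11.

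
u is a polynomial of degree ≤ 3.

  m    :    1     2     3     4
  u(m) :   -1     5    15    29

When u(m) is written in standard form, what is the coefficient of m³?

0

Write u(m) = am³ + bm² + cm + d; the 4 given values yield a linear system in the 4 coefficients.
Solving, the leading coefficient vanishes, and u(m) = 2m² - 3.
The coefficient of m³ is 0.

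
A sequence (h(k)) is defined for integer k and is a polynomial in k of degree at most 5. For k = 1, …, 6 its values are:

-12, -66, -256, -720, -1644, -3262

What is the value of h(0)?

-4

First differences: -54, -190, -464, -924, -1618. Second differences: -136, -274, -460, -694. Third differences: -138, -186, -234. Fourth differences: -48, -48.
Level-4 differences are constant, so h has degree 4.
Fitting a degree-4 polynomial gives h(k) = -2k^4 - 3k³ - 3k - 4.
Then h(0) = -4.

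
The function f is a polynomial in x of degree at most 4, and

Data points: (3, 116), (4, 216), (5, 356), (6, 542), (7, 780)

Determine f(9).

1436

Write f(x) = ax^4 + bx³ + cx² + dx + e; the 5 given values yield a linear system in the 5 coefficients.
Solving, the leading coefficient vanishes, and f(x) = x³ + 8x² + 7x - 4.
Then f(9) = 1436.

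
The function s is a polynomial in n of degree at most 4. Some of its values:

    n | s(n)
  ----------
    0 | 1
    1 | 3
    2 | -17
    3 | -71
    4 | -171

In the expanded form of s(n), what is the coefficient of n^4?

Write s(n) = an^4 + bn³ + cn² + dn + e; the 5 given values yield a linear system in the 5 coefficients.
Solving, the leading coefficient vanishes, and s(n) = -2n³ - 5n² + 9n + 1.
The coefficient of n^4 is 0.

0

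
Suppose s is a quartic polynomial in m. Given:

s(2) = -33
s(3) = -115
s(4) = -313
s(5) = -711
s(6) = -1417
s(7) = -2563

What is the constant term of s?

-1

First differences: -82, -198, -398, -706, -1146. Second differences: -116, -200, -308, -440. Third differences: -84, -108, -132. Fourth differences: -24, -24.
Level-4 differences are constant, so s has degree 4.
Fitting a degree-4 polynomial gives s(m) = -m^4 - 3m² - 2m - 1.
The constant term is s(0) = -1.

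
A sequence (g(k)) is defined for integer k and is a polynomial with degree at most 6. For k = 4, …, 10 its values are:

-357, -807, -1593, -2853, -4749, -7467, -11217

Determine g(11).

Write g(k) = ak^6 + bk^5 + ck^4 + dk³ + ek² + pk + q; the 7 given values yield a linear system in the 7 coefficients.
Solving, the top 2 coefficients vanish, and g(k) = -k^4 - k³ - 2k² - 2k + 3.
Then g(11) = -16233.

-16233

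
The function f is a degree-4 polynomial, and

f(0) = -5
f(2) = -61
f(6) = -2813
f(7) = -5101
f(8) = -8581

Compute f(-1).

Write f(m) = am^4 + bm³ + cm² + dm + e; the 5 given values yield a linear system in the 5 coefficients.
Solving, f(m) = -2m^4 - 6m² - 5.
Then f(-1) = -13.

-13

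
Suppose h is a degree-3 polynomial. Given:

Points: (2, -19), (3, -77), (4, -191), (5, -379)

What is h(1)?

1

Write h(n) = an³ + bn² + cn + d; the 4 given values yield a linear system in the 4 coefficients.
Solving, h(n) = -3n³ - n² + 4n + 1.
Then h(1) = 1.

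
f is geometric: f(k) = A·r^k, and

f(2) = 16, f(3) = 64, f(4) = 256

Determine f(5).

1024

Consecutive ratio: 64/16 = 4, and 256/64 = 4, so r = 4.
Then A·4^2 = 16 gives A = 1, and f(k) = 1·4^k.
f(5) = 1·4^5 = 1024.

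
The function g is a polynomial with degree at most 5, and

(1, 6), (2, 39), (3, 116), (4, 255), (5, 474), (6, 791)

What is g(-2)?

First differences: 33, 77, 139, 219, 317. Second differences: 44, 62, 80, 98. Third differences: 18, 18, 18.
Level-3 differences are constant, so g has degree 3.
Fitting a degree-3 polynomial gives g(t) = 3t³ + 4t² - 1.
Then g(-2) = -9.

-9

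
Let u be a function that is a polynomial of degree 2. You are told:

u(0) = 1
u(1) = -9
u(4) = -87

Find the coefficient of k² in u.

Write u(k) = ak² + bk + c; the 3 given values yield a linear system in the 3 coefficients.
Solving, u(k) = -4k² - 6k + 1.
The coefficient of k² is -4.

-4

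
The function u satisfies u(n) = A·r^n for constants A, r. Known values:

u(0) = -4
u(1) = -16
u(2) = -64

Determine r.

Consecutive ratio: -16/(-4) = 4, and -64/(-16) = 4, so r = 4.
Then A·4^0 = -4 gives A = -4, and u(n) = -4·4^n.

4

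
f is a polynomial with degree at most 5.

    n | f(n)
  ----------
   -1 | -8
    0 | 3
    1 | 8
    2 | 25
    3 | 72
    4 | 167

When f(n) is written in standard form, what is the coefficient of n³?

First differences: 11, 5, 17, 47, 95. Second differences: -6, 12, 30, 48. Third differences: 18, 18, 18.
Level-3 differences are constant, so f has degree 3.
Fitting a degree-3 polynomial gives f(n) = 3n³ - 3n² + 5n + 3.
The coefficient of n³ is 3.

3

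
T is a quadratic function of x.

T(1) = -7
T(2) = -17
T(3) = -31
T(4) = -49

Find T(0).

-1

Write T(x) = ax² + bx + c; the 4 given values yield a linear system in the 3 coefficients.
Solving, T(x) = -2x² - 4x - 1.
Then T(0) = -1.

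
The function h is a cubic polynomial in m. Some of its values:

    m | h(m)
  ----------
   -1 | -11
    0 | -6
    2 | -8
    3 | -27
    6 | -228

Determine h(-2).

-12

Write h(m) = am³ + bm² + cm + d; the 5 given values yield a linear system in the 4 coefficients.
Solving, h(m) = -m³ - m² + 5m - 6.
Then h(-2) = -12.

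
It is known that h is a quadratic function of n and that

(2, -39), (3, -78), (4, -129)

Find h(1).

Write h(n) = an² + bn + c; the 3 given values yield a linear system in the 3 coefficients.
Solving, h(n) = -6n² - 9n + 3.
Then h(1) = -12.

-12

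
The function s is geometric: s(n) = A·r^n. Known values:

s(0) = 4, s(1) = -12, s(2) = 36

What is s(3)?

-108

Consecutive ratio: -12/4 = -3, and 36/(-12) = -3, so r = -3.
Then A·(-3)^0 = 4 gives A = 4, and s(n) = 4·(-3)^n.
s(3) = 4·(-3)^3 = -108.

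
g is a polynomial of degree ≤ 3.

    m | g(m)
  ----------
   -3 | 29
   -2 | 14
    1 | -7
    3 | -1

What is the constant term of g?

Write g(m) = am³ + bm² + cm + d; the 4 given values yield a linear system in the 4 coefficients.
Solving, the leading coefficient vanishes, and g(m) = 2m² - 5m - 4.
The constant term is g(0) = -4.

-4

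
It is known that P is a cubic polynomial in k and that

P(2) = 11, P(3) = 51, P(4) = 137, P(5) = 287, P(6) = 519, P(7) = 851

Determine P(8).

1301

Write P(k) = ak³ + bk² + ck + d; the 6 given values yield a linear system in the 4 coefficients.
Solving, P(k) = 3k³ - 4k² + 3k - 3.
Then P(8) = 1301.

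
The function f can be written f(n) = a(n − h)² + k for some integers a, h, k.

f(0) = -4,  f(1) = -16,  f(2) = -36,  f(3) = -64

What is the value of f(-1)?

0

First differences -12, -20, -28; second difference -8 = 2a, so a = -4.
Expanding, the n-coefficient is −2ah = 8h; matching it to the data gives h = -1, and then k = 0.
So f(n) = -4(n + 1)² + 0.
f(-1) = -4·0² + 0 = 0.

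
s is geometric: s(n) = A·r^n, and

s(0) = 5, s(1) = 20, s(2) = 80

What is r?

Consecutive ratio: 20/5 = 4, and 80/20 = 4, so r = 4.
Then A·4^0 = 5 gives A = 5, and s(n) = 5·4^n.

4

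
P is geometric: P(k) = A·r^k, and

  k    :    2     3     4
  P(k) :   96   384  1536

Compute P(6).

Consecutive ratio: 384/96 = 4, and 1536/384 = 4, so r = 4.
Then A·4^2 = 96 gives A = 6, and P(k) = 6·4^k.
P(6) = 6·4^6 = 24576.

24576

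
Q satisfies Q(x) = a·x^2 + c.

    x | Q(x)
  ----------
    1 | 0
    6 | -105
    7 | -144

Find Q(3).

From Q(1) = 0 and Q(6) = -105: 1a + c = 0 and 36a + c = -105.
Subtracting: 35a = -105, so a = -3; then c = 0 − (-3)·1 = 3.
So Q(x) = -3x² + 3, and Q(3) = -24.

-24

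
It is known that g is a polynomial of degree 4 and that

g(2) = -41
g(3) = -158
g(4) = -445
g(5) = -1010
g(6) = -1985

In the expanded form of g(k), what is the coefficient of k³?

Write g(k) = ak^4 + bk³ + ck² + dk + e; the 5 given values yield a linear system in the 5 coefficients.
Solving, g(k) = -k^4 - 4k³ + 6k² - 6k - 5.
The coefficient of k³ is -4.

-4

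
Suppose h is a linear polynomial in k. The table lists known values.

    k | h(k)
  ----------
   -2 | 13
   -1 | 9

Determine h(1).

1

Write h(k) = ak + b; the 2 given values yield a linear system in the 2 coefficients.
Solving, h(k) = -4k + 5.
Then h(1) = 1.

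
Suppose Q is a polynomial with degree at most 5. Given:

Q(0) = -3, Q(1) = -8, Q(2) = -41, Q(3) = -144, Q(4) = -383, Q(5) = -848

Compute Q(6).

Write Q(t) = at^5 + bt^4 + ct³ + dt² + et + p; the 6 given values yield a linear system in the 6 coefficients.
Solving, the leading coefficient vanishes, and Q(t) = -t^4 - t³ - 4t² + t - 3.
Then Q(6) = -1653.

-1653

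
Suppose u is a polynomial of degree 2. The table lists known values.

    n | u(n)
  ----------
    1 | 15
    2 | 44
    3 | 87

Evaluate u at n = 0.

Write u(n) = an² + bn + c; the 3 given values yield a linear system in the 3 coefficients.
Solving, u(n) = 7n² + 8n.
Then u(0) = 0.

0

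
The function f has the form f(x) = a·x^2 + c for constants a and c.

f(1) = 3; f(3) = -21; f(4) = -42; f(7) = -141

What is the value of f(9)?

-237

From f(1) = 3 and f(3) = -21: 1a + c = 3 and 9a + c = -21.
Subtracting: 8a = -24, so a = -3; then c = 3 − (-3)·1 = 6.
So f(x) = -3x² + 6, and f(9) = -237.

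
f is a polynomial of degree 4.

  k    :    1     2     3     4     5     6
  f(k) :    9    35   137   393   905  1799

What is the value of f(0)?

First differences: 26, 102, 256, 512, 894. Second differences: 76, 154, 256, 382. Third differences: 78, 102, 126. Fourth differences: 24, 24.
Level-4 differences are constant, so f has degree 4.
Fitting a degree-4 polynomial gives f(k) = k^4 + 3k³ - 5k² + 5k + 5.
Then f(0) = 5.

5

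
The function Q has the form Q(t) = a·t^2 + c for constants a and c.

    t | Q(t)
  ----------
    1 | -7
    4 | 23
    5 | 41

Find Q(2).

-1

From Q(1) = -7 and Q(4) = 23: 1a + c = -7 and 16a + c = 23.
Subtracting: 15a = 30, so a = 2; then c = -7 − 2·1 = -9.
So Q(t) = 2t² − 9, and Q(2) = -1.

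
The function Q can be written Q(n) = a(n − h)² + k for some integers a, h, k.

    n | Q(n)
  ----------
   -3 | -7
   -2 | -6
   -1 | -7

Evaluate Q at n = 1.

-15

First differences 1, -1; second difference -2 = 2a, so a = -1.
Expanding, the n-coefficient is −2ah = 2h; matching it to the data gives h = -2, and then k = -6.
So Q(n) = -1(n + 2)² − 6.
Q(1) = -1·3² − 6 = -15.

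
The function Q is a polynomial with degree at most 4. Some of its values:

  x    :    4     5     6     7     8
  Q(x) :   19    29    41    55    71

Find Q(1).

1

First differences: 10, 12, 14, 16. Second differences: 2, 2, 2.
Level-2 differences are constant, so Q has degree 2.
Fitting a degree-2 polynomial gives Q(x) = x² + x - 1.
Then Q(1) = 1.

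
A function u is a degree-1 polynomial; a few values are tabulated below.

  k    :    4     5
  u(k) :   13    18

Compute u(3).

Write u(k) = ak + b; the 2 given values yield a linear system in the 2 coefficients.
Solving, u(k) = 5k - 7.
Then u(3) = 8.

8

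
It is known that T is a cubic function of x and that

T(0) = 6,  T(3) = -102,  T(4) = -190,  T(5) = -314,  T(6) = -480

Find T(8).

Write T(x) = ax³ + bx² + cx + d; the 5 given values yield a linear system in the 4 coefficients.
Solving, T(x) = -x³ - 6x² - 9x + 6.
Then T(8) = -962.

-962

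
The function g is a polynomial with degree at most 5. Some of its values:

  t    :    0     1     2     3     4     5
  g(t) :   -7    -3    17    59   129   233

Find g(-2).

9

First differences: 4, 20, 42, 70, 104. Second differences: 16, 22, 28, 34. Third differences: 6, 6, 6.
Level-3 differences are constant, so g has degree 3.
Fitting a degree-3 polynomial gives g(t) = t³ + 5t² - 2t - 7.
Then g(-2) = 9.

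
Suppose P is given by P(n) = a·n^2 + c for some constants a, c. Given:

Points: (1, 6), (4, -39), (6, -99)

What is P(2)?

-3

From P(1) = 6 and P(4) = -39: 1a + c = 6 and 16a + c = -39.
Subtracting: 15a = -45, so a = -3; then c = 6 − (-3)·1 = 9.
So P(n) = -3n² + 9, and P(2) = -3.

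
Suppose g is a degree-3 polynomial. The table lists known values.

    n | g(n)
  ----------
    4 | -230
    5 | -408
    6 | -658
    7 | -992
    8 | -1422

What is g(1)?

First differences: -178, -250, -334, -430. Second differences: -72, -84, -96. Third differences: -12, -12.
Level-3 differences are constant, so g has degree 3.
Fitting a degree-3 polynomial gives g(n) = -2n³ - 6n² - 2n + 2.
Then g(1) = -8.

-8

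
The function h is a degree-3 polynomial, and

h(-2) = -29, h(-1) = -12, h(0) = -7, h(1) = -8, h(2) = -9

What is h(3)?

-4

First differences: 17, 5, -1, -1. Second differences: -12, -6, 0. Third differences: 6, 6.
Level-3 differences are constant, so h has degree 3.
Extending the table by one column gives the next first difference 5, so h(3) = -9 + 5 = -4.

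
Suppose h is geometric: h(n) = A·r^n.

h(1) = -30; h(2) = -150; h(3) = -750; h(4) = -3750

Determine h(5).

-18750

Consecutive ratio: -150/(-30) = 5, and -750/(-150) = 5, so r = 5.
Then A·5^1 = -30 gives A = -6, and h(n) = -6·5^n.
h(5) = -6·5^5 = -18750.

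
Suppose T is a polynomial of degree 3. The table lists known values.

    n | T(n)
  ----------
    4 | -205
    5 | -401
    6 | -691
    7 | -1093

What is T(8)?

Write T(n) = an³ + bn² + cn + d; the 4 given values yield a linear system in the 4 coefficients.
Solving, T(n) = -3n³ - 2n² + 5n - 1.
Then T(8) = -1625.

-1625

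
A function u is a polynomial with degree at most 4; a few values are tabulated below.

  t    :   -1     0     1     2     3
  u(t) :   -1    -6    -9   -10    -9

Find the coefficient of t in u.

First differences: -5, -3, -1, 1. Second differences: 2, 2, 2.
Level-2 differences are constant, so u has degree 2.
Fitting a degree-2 polynomial gives u(t) = t² - 4t - 6.
The coefficient of t is -4.

-4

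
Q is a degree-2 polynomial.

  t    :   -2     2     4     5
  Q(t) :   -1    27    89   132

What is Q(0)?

-3

Write Q(t) = at² + bt + c; the 4 given values yield a linear system in the 3 coefficients.
Solving, Q(t) = 4t² + 7t - 3.
Then Q(0) = -3.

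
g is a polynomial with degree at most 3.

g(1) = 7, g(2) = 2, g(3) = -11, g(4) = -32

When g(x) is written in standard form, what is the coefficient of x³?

First differences: -5, -13, -21. Second differences: -8, -8.
Level-2 differences are constant, so g has degree 2.
Fitting a degree-2 polynomial gives g(x) = -4x² + 7x + 4.
The coefficient of x³ is 0.

0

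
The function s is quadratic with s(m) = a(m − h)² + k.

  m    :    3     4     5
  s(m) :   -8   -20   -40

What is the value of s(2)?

First differences -12, -20; second difference -8 = 2a, so a = -4.
Expanding, the m-coefficient is −2ah = 8h; matching it to the data gives h = 2, and then k = -4.
So s(m) = -4(m − 2)² − 4.
s(2) = -4·0² − 4 = -4.

-4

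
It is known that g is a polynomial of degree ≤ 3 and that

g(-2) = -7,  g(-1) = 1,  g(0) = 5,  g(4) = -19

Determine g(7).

Write g(t) = at³ + bt² + ct + d; the 4 given values yield a linear system in the 4 coefficients.
Solving, the leading coefficient vanishes, and g(t) = -2t² + 2t + 5.
Then g(7) = -79.

-79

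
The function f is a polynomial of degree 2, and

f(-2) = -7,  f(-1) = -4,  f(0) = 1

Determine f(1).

8

Write f(k) = ak² + bk + c; the 3 given values yield a linear system in the 3 coefficients.
Solving, f(k) = k² + 6k + 1.
Then f(1) = 8.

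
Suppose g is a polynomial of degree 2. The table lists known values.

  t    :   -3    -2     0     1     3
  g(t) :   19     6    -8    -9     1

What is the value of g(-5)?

Write g(t) = at² + bt + c; the 5 given values yield a linear system in the 3 coefficients.
Solving, g(t) = 2t² - 3t - 8.
Then g(-5) = 57.

57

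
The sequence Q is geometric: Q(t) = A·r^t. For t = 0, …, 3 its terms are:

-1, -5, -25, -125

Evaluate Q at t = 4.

Consecutive ratio: -5/(-1) = 5, and -25/(-5) = 5, so r = 5.
Then A·5^0 = -1 gives A = -1, and Q(t) = -1·5^t.
Q(4) = -1·5^4 = -625.

-625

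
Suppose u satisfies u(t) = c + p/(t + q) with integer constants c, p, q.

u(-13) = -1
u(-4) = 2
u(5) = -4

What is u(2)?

(u(t) − c)(t + q) = p for each data point; the three points give a linear system in c and q, then p follows.
Solving: c = -2, q = 1, p = -12, so u(t) = -2 − 12/(t + 1).
Then u(2) = -2 − 12/3 = -6.

-6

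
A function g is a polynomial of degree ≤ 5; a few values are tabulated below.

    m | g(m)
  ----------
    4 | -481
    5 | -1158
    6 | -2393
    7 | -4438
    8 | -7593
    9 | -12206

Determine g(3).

-158

First differences: -677, -1235, -2045, -3155, -4613. Second differences: -558, -810, -1110, -1458. Third differences: -252, -300, -348. Fourth differences: -48, -48.
Level-4 differences are constant, so g has degree 4.
Fitting a degree-4 polynomial gives g(m) = -2m^4 + 2m³ - 7m² + 2m + 7.
Then g(3) = -158.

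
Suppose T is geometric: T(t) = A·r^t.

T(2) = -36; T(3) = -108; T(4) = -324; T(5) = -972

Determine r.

Consecutive ratio: -108/(-36) = 3, and -324/(-108) = 3, so r = 3.
Then A·3^2 = -36 gives A = -4, and T(t) = -4·3^t.

3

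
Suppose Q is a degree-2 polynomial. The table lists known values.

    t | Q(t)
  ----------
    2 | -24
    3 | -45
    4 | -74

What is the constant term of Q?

-6

Write Q(t) = at² + bt + c; the 3 given values yield a linear system in the 3 coefficients.
Solving, Q(t) = -4t² - t - 6.
The constant term is Q(0) = -6.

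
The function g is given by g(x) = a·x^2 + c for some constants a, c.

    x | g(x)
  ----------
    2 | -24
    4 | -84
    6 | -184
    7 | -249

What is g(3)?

From g(2) = -24 and g(4) = -84: 4a + c = -24 and 16a + c = -84.
Subtracting: 12a = -60, so a = -5; then c = -24 − (-5)·4 = -4.
So g(x) = -5x² − 4, and g(3) = -49.

-49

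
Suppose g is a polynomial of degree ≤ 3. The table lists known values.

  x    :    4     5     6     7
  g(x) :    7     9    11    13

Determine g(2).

3

First differences: 2, 2, 2.
Level-1 differences are constant, so g has degree 1.
Fitting a degree-1 polynomial gives g(x) = 2x - 1.
Then g(2) = 3.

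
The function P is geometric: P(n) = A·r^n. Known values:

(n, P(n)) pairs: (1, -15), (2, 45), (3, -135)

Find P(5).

-1215

Consecutive ratio: 45/(-15) = -3, and -135/45 = -3, so r = -3.
Then A·(-3)^1 = -15 gives A = 5, and P(n) = 5·(-3)^n.
P(5) = 5·(-3)^5 = -1215.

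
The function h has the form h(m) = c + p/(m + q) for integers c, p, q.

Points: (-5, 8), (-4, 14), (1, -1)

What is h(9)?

1

(h(m) − c)(m + q) = p for each data point; the three points give a linear system in c and q, then p follows.
Solving: c = 2, q = 3, p = -12, so h(m) = 2 − 12/(m + 3).
Then h(9) = 2 − 12/12 = 1.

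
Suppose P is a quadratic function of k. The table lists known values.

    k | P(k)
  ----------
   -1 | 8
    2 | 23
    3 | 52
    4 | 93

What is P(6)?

211

Write P(k) = ak² + bk + c; the 4 given values yield a linear system in the 3 coefficients.
Solving, P(k) = 6k² - k + 1.
Then P(6) = 211.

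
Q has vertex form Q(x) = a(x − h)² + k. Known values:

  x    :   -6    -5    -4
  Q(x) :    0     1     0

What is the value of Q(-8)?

First differences 1, -1; second difference -2 = 2a, so a = -1.
Expanding, the x-coefficient is −2ah = 2h; matching it to the data gives h = -5, and then k = 1.
So Q(x) = -1(x + 5)² + 1.
Q(-8) = -1·(-3)² + 1 = -8.

-8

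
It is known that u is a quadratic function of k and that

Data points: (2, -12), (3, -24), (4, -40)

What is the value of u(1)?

Write u(k) = ak² + bk + c; the 3 given values yield a linear system in the 3 coefficients.
Solving, u(k) = -2k² - 2k.
Then u(1) = -4.

-4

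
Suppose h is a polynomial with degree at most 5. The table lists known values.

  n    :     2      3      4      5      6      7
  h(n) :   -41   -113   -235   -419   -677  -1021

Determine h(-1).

Write h(n) = an^5 + bn^4 + cn³ + dn² + en + p; the 6 given values yield a linear system in the 6 coefficients.
Solving, the top 2 coefficients vanish, and h(n) = -2n³ - 7n² + n + 1.
Then h(-1) = -5.

-5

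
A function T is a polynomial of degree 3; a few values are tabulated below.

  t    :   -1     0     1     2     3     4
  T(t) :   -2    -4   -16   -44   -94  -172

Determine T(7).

Write T(t) = at³ + bt² + ct + d; the 6 given values yield a linear system in the 4 coefficients.
Solving, T(t) = -t³ - 5t² - 6t - 4.
Then T(7) = -634.

-634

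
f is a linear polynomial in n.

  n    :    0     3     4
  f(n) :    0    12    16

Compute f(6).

24

Write f(n) = an + b; the 3 given values yield a linear system in the 2 coefficients.
Solving, f(n) = 4n.
Then f(6) = 24.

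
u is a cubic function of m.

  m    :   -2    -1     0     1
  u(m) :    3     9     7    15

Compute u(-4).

Write u(m) = am³ + bm² + cm + d; the 4 given values yield a linear system in the 4 coefficients.
Solving, u(m) = 3m³ + 5m² + 7.
Then u(-4) = -105.

-105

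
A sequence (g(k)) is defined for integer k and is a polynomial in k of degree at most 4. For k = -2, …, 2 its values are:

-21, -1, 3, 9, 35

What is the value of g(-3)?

-75

Write g(k) = ak^4 + bk³ + ck² + dk + e; the 5 given values yield a linear system in the 5 coefficients.
Solving, the leading coefficient vanishes, and g(k) = 3k³ + k² + 2k + 3.
Then g(-3) = -75.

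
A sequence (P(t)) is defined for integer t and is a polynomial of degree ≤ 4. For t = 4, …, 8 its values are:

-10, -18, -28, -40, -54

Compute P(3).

-4

Write P(t) = at^4 + bt³ + ct² + dt + e; the 5 given values yield a linear system in the 5 coefficients.
Solving, the top 2 coefficients vanish, and P(t) = -t² + t + 2.
Then P(3) = -4.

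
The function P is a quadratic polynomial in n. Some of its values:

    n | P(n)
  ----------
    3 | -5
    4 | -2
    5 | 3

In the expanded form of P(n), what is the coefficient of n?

-4

Write P(n) = an² + bn + c; the 3 given values yield a linear system in the 3 coefficients.
Solving, P(n) = n² - 4n - 2.
The coefficient of n is -4.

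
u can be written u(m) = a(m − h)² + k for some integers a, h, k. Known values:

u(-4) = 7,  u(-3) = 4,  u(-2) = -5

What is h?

First differences -3, -9; second difference -6 = 2a, so a = -3.
Expanding, the m-coefficient is −2ah = 6h; matching it to the data gives h = -4, and then k = 7.
So u(m) = -3(m + 4)² + 7.
Hence h = -4.

-4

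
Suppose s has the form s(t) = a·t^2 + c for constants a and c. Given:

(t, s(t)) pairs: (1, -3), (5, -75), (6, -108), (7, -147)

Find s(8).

-192

From s(1) = -3 and s(5) = -75: 1a + c = -3 and 25a + c = -75.
Subtracting: 24a = -72, so a = -3; then c = -3 − (-3)·1 = 0.
So s(t) = -3t² + 0, and s(8) = -192.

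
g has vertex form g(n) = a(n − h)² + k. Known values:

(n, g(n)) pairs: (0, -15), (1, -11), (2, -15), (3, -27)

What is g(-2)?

First differences 4, -4, -12; second difference -8 = 2a, so a = -4.
Expanding, the n-coefficient is −2ah = 8h; matching it to the data gives h = 1, and then k = -11.
So g(n) = -4(n − 1)² − 11.
g(-2) = -4·(-3)² − 11 = -47.

-47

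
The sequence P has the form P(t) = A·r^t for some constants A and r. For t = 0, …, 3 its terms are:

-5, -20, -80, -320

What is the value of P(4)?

Consecutive ratio: -20/(-5) = 4, and -80/(-20) = 4, so r = 4.
Then A·4^0 = -5 gives A = -5, and P(t) = -5·4^t.
P(4) = -5·4^4 = -1280.

-1280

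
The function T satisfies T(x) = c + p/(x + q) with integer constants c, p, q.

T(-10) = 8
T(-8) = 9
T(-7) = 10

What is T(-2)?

(T(x) − c)(x + q) = p for each data point; the three points give a linear system in c and q, then p follows.
Solving: c = 6, q = 4, p = -12, so T(x) = 6 − 12/(x + 4).
Then T(-2) = 6 − 12/2 = 0.

0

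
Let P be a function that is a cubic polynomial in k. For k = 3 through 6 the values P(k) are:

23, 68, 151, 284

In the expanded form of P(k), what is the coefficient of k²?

-5

Write P(k) = ak³ + bk² + ck + d; the 4 given values yield a linear system in the 4 coefficients.
Solving, P(k) = 2k³ - 5k² + 6k - 4.
The coefficient of k² is -5.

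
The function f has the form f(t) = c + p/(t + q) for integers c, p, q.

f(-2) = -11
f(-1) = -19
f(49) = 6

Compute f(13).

9

(f(t) − c)(t + q) = p for each data point; the three points give a linear system in c and q, then p follows.
Solving: c = 5, q = -1, p = 48, so f(t) = 5 + 48/(t − 1).
Then f(13) = 5 + 48/12 = 9.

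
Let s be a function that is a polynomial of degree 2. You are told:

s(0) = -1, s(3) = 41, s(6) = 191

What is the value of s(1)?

1

Write s(t) = at² + bt + c; the 3 given values yield a linear system in the 3 coefficients.
Solving, s(t) = 6t² - 4t - 1.
Then s(1) = 1.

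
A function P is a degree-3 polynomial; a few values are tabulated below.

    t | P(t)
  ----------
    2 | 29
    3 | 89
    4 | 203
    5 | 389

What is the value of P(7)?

Write P(t) = at³ + bt² + ct + d; the 4 given values yield a linear system in the 4 coefficients.
Solving, P(t) = 3t³ + 3t - 1.
Then P(7) = 1049.

1049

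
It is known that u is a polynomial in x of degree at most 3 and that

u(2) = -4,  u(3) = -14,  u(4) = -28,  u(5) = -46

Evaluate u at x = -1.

Write u(x) = ax³ + bx² + cx + d; the 4 given values yield a linear system in the 4 coefficients.
Solving, the leading coefficient vanishes, and u(x) = -2x² + 4.
Then u(-1) = 2.

2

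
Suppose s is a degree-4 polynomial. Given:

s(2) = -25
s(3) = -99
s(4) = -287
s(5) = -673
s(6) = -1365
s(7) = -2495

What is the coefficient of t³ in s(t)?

0

Write s(t) = at^4 + bt³ + ct² + dt + e; the 6 given values yield a linear system in the 5 coefficients.
Solving, s(t) = -t^4 - 2t² + t - 3.
The coefficient of t³ is 0.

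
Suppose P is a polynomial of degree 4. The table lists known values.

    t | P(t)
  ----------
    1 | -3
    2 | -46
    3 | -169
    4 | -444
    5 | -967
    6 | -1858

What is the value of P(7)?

First differences: -43, -123, -275, -523, -891. Second differences: -80, -152, -248, -368. Third differences: -72, -96, -120. Fourth differences: -24, -24.
Level-4 differences are constant, so P has degree 4.
Fitting a degree-4 polynomial gives P(t) = -t^4 - 2t³ - 3t² - 5t + 8.
Then P(7) = -3261.

-3261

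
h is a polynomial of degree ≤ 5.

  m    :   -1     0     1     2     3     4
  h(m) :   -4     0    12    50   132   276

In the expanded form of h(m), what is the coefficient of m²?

4

First differences: 4, 12, 38, 82, 144. Second differences: 8, 26, 44, 62. Third differences: 18, 18, 18.
Level-3 differences are constant, so h has degree 3.
Fitting a degree-3 polynomial gives h(m) = 3m³ + 4m² + 5m.
The coefficient of m² is 4.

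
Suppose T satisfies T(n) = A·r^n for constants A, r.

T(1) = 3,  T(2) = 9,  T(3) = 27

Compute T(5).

Consecutive ratio: 9/3 = 3, and 27/9 = 3, so r = 3.
Then A·3^1 = 3 gives A = 1, and T(n) = 1·3^n.
T(5) = 1·3^5 = 243.

243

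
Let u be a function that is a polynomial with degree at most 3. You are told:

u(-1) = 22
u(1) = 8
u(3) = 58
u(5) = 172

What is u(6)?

253

Write u(n) = an³ + bn² + cn + d; the 4 given values yield a linear system in the 4 coefficients.
Solving, the leading coefficient vanishes, and u(n) = 8n² - 7n + 7.
Then u(6) = 253.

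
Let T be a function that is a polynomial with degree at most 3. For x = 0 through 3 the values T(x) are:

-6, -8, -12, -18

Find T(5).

Write T(x) = ax³ + bx² + cx + d; the 4 given values yield a linear system in the 4 coefficients.
Solving, the leading coefficient vanishes, and T(x) = -x² - x - 6.
Then T(5) = -36.

-36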